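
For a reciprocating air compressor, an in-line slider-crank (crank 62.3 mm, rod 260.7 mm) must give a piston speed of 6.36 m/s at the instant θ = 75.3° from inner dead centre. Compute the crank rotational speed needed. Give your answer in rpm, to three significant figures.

949

For an in-line slider-crank, |v_piston| = rω|sinθ|·[1 + r cosθ/√(L² − r² sin²θ)].
With r = 0.0623 m, L = 0.2607 m, θ = 75.3°: the bracketed kinematic factor |dx/dθ| = 0.064017 m.
ω = v/|dx/dθ| = 6.36/0.064017 = 99.349 rad/s.
N = 60ω/(2π) = 948.71 rpm.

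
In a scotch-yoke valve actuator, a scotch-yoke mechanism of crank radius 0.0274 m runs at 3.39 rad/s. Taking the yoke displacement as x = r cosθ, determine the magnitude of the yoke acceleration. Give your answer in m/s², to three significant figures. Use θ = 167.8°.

0.308

ω = 3.39 rad/s
x = r cosθ ⇒ ẍ = −rω² cosθ (ω constant).
|a| = rω²|cosθ| = 0.0274·(3.39)²·|cos 167.8°| = 0.30777 m/s².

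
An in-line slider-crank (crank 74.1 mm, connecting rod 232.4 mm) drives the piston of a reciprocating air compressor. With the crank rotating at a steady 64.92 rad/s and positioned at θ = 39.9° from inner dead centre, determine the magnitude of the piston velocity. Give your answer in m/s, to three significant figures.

ω = 64.92 rad/s
For an in-line slider-crank, x = r cosθ + √(L² − r² sin²θ), so v = −rω sinθ·[1 + r cosθ/√(L² − r² sin²θ)].
With r = 0.0741 m, L = 0.2324 m, θ = 39.9°: √(L² − r² sin²θ) = 0.22749 m.
v = −0.0741·64.92·0.64145·[1 + 0.0741·0.76717/0.22749] = -3.8568 m/s.
|v| = 3.8568 m/s.

3.86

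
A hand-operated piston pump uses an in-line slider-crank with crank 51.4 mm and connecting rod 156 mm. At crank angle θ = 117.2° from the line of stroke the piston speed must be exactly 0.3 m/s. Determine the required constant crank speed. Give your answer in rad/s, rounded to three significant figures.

7.79

For an in-line slider-crank, |v_piston| = rω|sinθ|·[1 + r cosθ/√(L² − r² sin²θ)].
With r = 0.0514 m, L = 0.156 m, θ = 117.2°: the bracketed kinematic factor |dx/dθ| = 0.038515 m.
ω = v/|dx/dθ| = 0.3/0.038515 = 7.7892 rad/s.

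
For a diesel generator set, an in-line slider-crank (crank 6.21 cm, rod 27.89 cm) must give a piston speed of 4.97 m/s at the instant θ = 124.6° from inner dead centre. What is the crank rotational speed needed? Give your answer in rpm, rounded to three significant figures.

For an in-line slider-crank, |v_piston| = rω|sinθ|·[1 + r cosθ/√(L² − r² sin²θ)].
With r = 0.0621 m, L = 0.2789 m, θ = 124.6°: the bracketed kinematic factor |dx/dθ| = 0.044542 m.
ω = v/|dx/dθ| = 4.97/0.044542 = 111.58 rad/s.
N = 60ω/(2π) = 1065.5 rpm.

1070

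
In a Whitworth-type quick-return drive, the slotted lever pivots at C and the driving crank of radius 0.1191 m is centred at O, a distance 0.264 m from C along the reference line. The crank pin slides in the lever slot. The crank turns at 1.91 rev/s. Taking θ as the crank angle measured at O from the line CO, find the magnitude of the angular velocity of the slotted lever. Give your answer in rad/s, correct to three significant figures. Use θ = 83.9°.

ω = 12 rad/s (from 1.91 rev/s).
Crank pin A relative to C: A = (d + r cosθ, r sinθ); lever angle φ = atan2(r sinθ, d + r cosθ).
Differentiating tanφ: φ̇ = rω(d cosθ + r)/(d² + r² + 2dr cosθ).
d² + r² + 2dr cosθ = |CA|² = 0.0905632 m²;  d cosθ + r = +0.14715 m.
|ω_lever| = |0.1191·12·+0.14715| / 0.0905632 = 2.3224 rad/s.

2.32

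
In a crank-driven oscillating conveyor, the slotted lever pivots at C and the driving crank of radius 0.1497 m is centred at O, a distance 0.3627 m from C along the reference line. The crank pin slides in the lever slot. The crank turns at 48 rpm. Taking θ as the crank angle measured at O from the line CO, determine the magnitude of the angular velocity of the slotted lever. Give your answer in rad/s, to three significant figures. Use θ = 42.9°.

1.34

ω = 5.027 rad/s (from 48 rpm).
Crank pin A relative to C: A = (d + r cosθ, r sinθ); lever angle φ = atan2(r sinθ, d + r cosθ).
Differentiating tanφ: φ̇ = rω(d cosθ + r)/(d² + r² + 2dr cosθ).
d² + r² + 2dr cosθ = |CA|² = 0.23351 m²;  d cosθ + r = +0.41539 m.
|ω_lever| = |0.1497·5.027·+0.41539| / 0.23351 = 1.3386 rad/s.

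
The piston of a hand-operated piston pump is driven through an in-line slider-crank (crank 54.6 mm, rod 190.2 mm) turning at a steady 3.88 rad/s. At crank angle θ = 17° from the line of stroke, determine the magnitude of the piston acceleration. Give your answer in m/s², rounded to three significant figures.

ω = 3.88 rad/s
x(θ) = r cosθ + √(L² − r² sin²θ); with ω constant, a = ω²·d²x/dθ².
d²x/dθ² = −r cosθ − r²(cos2θ)/√u − r⁴ sin²2θ/(4u^{3/2}),  u = L² − r² sin²θ = 0.0359212 m².
Substituting r = 0.0546 m, L = 0.1902 m, θ = 17°: d²x/dθ² = -0.065356 m.
a = ω²·d²x/dθ² = (3.88)²·(-0.065356) = -0.9839 m/s²;  |a| = 0.9839 m/s².

0.984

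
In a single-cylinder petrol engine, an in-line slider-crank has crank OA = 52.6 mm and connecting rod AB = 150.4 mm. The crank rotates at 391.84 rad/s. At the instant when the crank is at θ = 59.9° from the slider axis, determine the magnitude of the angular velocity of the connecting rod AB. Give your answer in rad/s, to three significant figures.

72.1

ω = 391.8 rad/s
The rod makes angle φ with the slider axis where L sinφ = r sinθ; differentiating, L cosφ·φ̇ = r ω cosθ.
L cosφ = √(L² − r² sin²θ) = 0.14335 m.
|ω_rod| = r ω |cosθ| / √(L² − r² sin²θ) = 0.0526·391.8·0.50151/0.14335 = 72.107 rad/s.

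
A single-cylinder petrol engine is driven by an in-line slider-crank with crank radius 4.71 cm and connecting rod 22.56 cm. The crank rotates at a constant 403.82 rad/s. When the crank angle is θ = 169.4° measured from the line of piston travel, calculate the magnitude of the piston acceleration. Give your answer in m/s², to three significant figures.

6050

ω = 403.8 rad/s
x(θ) = r cosθ + √(L² − r² sin²θ); with ω constant, a = ω²·d²x/dθ².
d²x/dθ² = −r cosθ − r²(cos2θ)/√u − r⁴ sin²2θ/(4u^{3/2}),  u = L² − r² sin²θ = 0.0508203 m².
Substituting r = 0.0471 m, L = 0.2256 m, θ = 169.4°: d²x/dθ² = +0.037108 m.
a = ω²·d²x/dθ² = (403.8)²·(+0.037108) = +6051.2 m/s²;  |a| = 6051.2 m/s².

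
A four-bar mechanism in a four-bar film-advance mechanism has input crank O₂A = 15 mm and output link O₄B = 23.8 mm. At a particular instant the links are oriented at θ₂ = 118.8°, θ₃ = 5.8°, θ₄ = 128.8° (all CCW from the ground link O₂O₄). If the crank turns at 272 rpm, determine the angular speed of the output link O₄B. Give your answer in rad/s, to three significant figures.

ω₂ = 28.48 rad/s (from 272 rpm).
Differentiating the loop-closure r₂e^{iθ₂}+r₃e^{iθ₃}=r₁+r₄e^{iθ₄} gives r₂ω₂e^{iθ₂}+r₃ω₃e^{iθ₃}=r₄ω₄e^{iθ₄}.
Eliminating the other unknown: ω₄ = r₂ω₂ sin(θ₂−θ₃) / [r₄ sin(θ₄−θ₃)].
Numerator sine = +0.92050; denominator sine = +0.83867.
Result = 0.015·28.48·(+0.92050) / (0.0238·(+0.83867)) = +19.704 rad/s; magnitude 19.704 rad/s.

19.7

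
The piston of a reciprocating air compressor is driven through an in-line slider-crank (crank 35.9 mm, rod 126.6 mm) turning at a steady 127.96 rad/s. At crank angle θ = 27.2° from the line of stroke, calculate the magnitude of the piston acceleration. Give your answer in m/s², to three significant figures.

623

ω = 128 rad/s
x(θ) = r cosθ + √(L² − r² sin²θ); with ω constant, a = ω²·d²x/dθ².
d²x/dθ² = −r cosθ − r²(cos2θ)/√u − r⁴ sin²2θ/(4u^{3/2}),  u = L² − r² sin²θ = 0.0157583 m².
Substituting r = 0.0359 m, L = 0.1266 m, θ = 27.2°: d²x/dθ² = -0.038045 m.
a = ω²·d²x/dθ² = (128)²·(-0.038045) = -622.95 m/s²;  |a| = 622.95 m/s².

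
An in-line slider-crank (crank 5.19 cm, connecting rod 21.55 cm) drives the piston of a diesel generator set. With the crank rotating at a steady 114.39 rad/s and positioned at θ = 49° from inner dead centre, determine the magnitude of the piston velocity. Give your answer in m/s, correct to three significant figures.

5.20

ω = 114.4 rad/s
For an in-line slider-crank, x = r cosθ + √(L² − r² sin²θ), so v = −rω sinθ·[1 + r cosθ/√(L² − r² sin²θ)].
With r = 0.0519 m, L = 0.2155 m, θ = 49°: √(L² − r² sin²θ) = 0.21191 m.
v = −0.0519·114.4·0.75471·[1 + 0.0519·0.65606/0.21191] = -5.2005 m/s.
|v| = 5.2005 m/s.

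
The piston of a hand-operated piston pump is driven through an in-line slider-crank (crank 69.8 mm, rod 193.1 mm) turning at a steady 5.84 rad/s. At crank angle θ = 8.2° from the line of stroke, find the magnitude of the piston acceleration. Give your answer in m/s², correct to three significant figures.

ω = 5.84 rad/s
x(θ) = r cosθ + √(L² − r² sin²θ); with ω constant, a = ω²·d²x/dθ².
d²x/dθ² = −r cosθ − r²(cos2θ)/√u − r⁴ sin²2θ/(4u^{3/2}),  u = L² − r² sin²θ = 0.0371885 m².
Substituting r = 0.0698 m, L = 0.1931 m, θ = 8.2°: d²x/dθ² = -0.093389 m.
a = ω²·d²x/dθ² = (5.84)²·(-0.093389) = -3.1851 m/s²;  |a| = 3.1851 m/s².

3.19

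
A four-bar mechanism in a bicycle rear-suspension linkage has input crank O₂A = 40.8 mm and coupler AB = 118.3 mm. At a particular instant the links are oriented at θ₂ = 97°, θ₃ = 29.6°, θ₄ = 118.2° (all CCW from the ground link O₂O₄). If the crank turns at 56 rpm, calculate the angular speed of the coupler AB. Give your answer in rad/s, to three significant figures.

0.732

ω₂ = 5.864 rad/s (from 56 rpm).
Differentiating the loop-closure r₂e^{iθ₂}+r₃e^{iθ₃}=r₁+r₄e^{iθ₄} gives r₂ω₂e^{iθ₂}+r₃ω₃e^{iθ₃}=r₄ω₄e^{iθ₄}.
Eliminating the other unknown: ω₃ = r₂ω₂ sin(θ₄−θ₂) / [r₃ sin(θ₃−θ₄)].
Numerator sine = +0.36162; denominator sine = -0.99970.
Result = 0.0408·5.864·(+0.36162) / (0.1183·(-0.99970)) = -0.73161 rad/s; magnitude 0.73161 rad/s.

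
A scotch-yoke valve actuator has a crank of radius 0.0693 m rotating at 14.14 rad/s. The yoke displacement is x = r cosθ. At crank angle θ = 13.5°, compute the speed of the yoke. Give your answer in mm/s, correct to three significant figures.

229

ω = 14.14 rad/s
x = r cosθ ⇒ ẋ = −rω sinθ.
|v| = rω|sinθ| = 0.0693·14.14·|sin 13.5°| = 0.22875 m/s = 228.75 mm/s.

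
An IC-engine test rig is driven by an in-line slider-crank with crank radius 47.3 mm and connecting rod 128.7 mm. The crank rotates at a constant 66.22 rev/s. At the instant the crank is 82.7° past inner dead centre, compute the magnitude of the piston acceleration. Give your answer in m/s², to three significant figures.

2080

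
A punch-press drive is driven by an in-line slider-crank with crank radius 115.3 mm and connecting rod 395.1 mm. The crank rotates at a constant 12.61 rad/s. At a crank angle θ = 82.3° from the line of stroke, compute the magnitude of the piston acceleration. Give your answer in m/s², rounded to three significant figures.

2.92

ω = 12.61 rad/s
x(θ) = r cosθ + √(L² − r² sin²θ); with ω constant, a = ω²·d²x/dθ².
d²x/dθ² = −r cosθ − r²(cos2θ)/√u − r⁴ sin²2θ/(4u^{3/2}),  u = L² − r² sin²θ = 0.143049 m².
Substituting r = 0.1153 m, L = 0.3951 m, θ = 82.3°: d²x/dθ² = +0.018381 m.
a = ω²·d²x/dθ² = (12.61)²·(+0.018381) = +2.9228 m/s²;  |a| = 2.9228 m/s².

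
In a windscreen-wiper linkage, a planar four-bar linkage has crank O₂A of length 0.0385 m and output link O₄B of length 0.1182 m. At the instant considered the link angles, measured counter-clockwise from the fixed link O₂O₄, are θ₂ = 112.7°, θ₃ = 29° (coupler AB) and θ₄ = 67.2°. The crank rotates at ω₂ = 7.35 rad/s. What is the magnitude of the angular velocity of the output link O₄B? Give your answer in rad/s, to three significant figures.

ω₂ = 7.35 rad/s
Differentiating the loop-closure r₂e^{iθ₂}+r₃e^{iθ₃}=r₁+r₄e^{iθ₄} gives r₂ω₂e^{iθ₂}+r₃ω₃e^{iθ₃}=r₄ω₄e^{iθ₄}.
Eliminating the other unknown: ω₄ = r₂ω₂ sin(θ₂−θ₃) / [r₄ sin(θ₄−θ₃)].
Numerator sine = +0.99396; denominator sine = +0.61841.
Result = 0.0385·7.35·(+0.99396) / (0.1182·(+0.61841)) = +3.8479 rad/s; magnitude 3.8479 rad/s.

3.85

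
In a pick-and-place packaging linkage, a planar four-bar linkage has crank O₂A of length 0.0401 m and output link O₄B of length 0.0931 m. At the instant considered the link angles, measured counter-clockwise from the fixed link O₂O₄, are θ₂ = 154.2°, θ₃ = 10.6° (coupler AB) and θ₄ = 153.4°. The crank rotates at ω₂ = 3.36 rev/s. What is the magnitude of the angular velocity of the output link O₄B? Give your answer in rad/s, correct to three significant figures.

8.92

ω₂ = 21.11 rad/s (from 3.36 rev/s).
Differentiating the loop-closure r₂e^{iθ₂}+r₃e^{iθ₃}=r₁+r₄e^{iθ₄} gives r₂ω₂e^{iθ₂}+r₃ω₃e^{iθ₃}=r₄ω₄e^{iθ₄}.
Eliminating the other unknown: ω₄ = r₂ω₂ sin(θ₂−θ₃) / [r₄ sin(θ₄−θ₃)].
Numerator sine = +0.59342; denominator sine = +0.60460.
Result = 0.0401·21.11·(+0.59342) / (0.0931·(+0.60460)) = +8.925 rad/s; magnitude 8.925 rad/s.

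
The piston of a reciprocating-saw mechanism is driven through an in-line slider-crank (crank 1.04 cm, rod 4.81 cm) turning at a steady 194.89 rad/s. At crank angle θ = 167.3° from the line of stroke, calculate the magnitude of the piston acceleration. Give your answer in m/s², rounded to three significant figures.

308

ω = 194.9 rad/s
x(θ) = r cosθ + √(L² − r² sin²θ); with ω constant, a = ω²·d²x/dθ².
d²x/dθ² = −r cosθ − r²(cos2θ)/√u − r⁴ sin²2θ/(4u^{3/2}),  u = L² − r² sin²θ = 0.00230838 m².
Substituting r = 0.0104 m, L = 0.0481 m, θ = 167.3°: d²x/dθ² = +0.0081071 m.
a = ω²·d²x/dθ² = (194.9)²·(+0.0081071) = +307.93 m/s²;  |a| = 307.93 m/s².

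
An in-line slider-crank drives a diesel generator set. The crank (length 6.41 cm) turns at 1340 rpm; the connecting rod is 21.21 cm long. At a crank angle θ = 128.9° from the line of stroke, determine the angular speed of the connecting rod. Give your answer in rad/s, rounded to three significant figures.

ω = 140.3 rad/s (converted from 1340 rpm).
The rod makes angle φ with the slider axis where L sinφ = r sinθ; differentiating, L cosφ·φ̇ = r ω cosθ.
L cosφ = √(L² − r² sin²θ) = 0.20615 m.
|ω_rod| = r ω |cosθ| / √(L² − r² sin²θ) = 0.0641·140.3·0.62796/0.20615 = 27.399 rad/s.

27.4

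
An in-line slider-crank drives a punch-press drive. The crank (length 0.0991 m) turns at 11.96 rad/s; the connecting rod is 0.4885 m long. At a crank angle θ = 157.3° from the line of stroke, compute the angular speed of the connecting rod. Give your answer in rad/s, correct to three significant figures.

2.25

ω = 11.96 rad/s
The rod makes angle φ with the slider axis where L sinφ = r sinθ; differentiating, L cosφ·φ̇ = r ω cosθ.
L cosφ = √(L² − r² sin²θ) = 0.487 m.
|ω_rod| = r ω |cosθ| / √(L² − r² sin²θ) = 0.0991·11.96·0.92254/0.487 = 2.2452 rad/s.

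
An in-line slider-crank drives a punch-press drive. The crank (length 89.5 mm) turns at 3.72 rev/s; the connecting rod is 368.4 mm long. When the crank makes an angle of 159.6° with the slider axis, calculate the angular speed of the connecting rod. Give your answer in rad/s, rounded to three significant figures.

5.34

ω = 23.37 rad/s (converted from 3.72 rev/s).
The rod makes angle φ with the slider axis where L sinφ = r sinθ; differentiating, L cosφ·φ̇ = r ω cosθ.
L cosφ = √(L² − r² sin²θ) = 0.36708 m.
|ω_rod| = r ω |cosθ| / √(L² − r² sin²θ) = 0.0895·23.37·0.93728/0.36708 = 5.3415 rad/s.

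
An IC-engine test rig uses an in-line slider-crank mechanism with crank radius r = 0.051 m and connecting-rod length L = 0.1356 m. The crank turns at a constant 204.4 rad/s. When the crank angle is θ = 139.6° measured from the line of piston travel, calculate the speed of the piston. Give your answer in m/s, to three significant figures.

ω = 204.4 rad/s
For an in-line slider-crank, x = r cosθ + √(L² − r² sin²θ), so v = −rω sinθ·[1 + r cosθ/√(L² − r² sin²θ)].
With r = 0.051 m, L = 0.1356 m, θ = 139.6°: √(L² − r² sin²θ) = 0.13151 m.
v = −0.051·204.4·0.64812·[1 + 0.051·-0.76154/0.13151] = -4.7609 m/s.
|v| = 4.7609 m/s.

4.76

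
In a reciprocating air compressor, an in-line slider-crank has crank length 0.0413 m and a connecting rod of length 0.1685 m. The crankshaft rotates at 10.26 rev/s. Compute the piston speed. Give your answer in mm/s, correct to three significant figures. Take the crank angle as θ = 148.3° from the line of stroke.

1100

ω = 2π·10.3 = 64.47 rad/s
For an in-line slider-crank, x = r cosθ + √(L² − r² sin²θ), so v = −rω sinθ·[1 + r cosθ/√(L² − r² sin²θ)].
With r = 0.0413 m, L = 0.1685 m, θ = 148.3°: √(L² − r² sin²θ) = 0.1671 m.
v = −0.0413·64.47·0.52547·[1 + 0.0413·-0.85081/0.1671] = -1.1048 m/s.
|v| = 1.1048 m/s = 1104.8 mm/s.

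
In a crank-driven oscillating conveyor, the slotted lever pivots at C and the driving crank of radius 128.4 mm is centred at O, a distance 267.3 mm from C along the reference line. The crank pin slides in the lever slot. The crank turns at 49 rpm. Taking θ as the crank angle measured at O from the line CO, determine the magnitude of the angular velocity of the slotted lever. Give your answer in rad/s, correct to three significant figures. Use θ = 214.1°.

ω = 5.131 rad/s (from 49 rpm).
Crank pin A relative to C: A = (d + r cosθ, r sinθ); lever angle φ = atan2(r sinθ, d + r cosθ).
Differentiating tanφ: φ̇ = rω(d cosθ + r)/(d² + r² + 2dr cosθ).
d² + r² + 2dr cosθ = |CA|² = 0.0310956 m²;  d cosθ + r = -0.092941 m.
|ω_lever| = |0.1284·5.131·-0.092941| / 0.0310956 = 1.9692 rad/s.

1.97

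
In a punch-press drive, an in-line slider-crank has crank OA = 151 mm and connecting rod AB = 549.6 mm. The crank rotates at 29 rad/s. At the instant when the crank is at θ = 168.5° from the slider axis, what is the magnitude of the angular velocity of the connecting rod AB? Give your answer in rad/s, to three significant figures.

7.82

ω = 29 rad/s
The rod makes angle φ with the slider axis where L sinφ = r sinθ; differentiating, L cosφ·φ̇ = r ω cosθ.
L cosφ = √(L² − r² sin²θ) = 0.54877 m.
|ω_rod| = r ω |cosθ| / √(L² − r² sin²θ) = 0.151·29·0.97992/0.54877 = 7.8194 rad/s.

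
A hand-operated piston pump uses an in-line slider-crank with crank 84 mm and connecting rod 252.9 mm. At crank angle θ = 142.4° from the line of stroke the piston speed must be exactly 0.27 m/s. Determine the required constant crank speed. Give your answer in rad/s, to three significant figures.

7.20

For an in-line slider-crank, |v_piston| = rω|sinθ|·[1 + r cosθ/√(L² − r² sin²θ)].
With r = 0.084 m, L = 0.2529 m, θ = 142.4°: the bracketed kinematic factor |dx/dθ| = 0.037479 m.
ω = v/|dx/dθ| = 0.27/0.037479 = 7.204 rad/s.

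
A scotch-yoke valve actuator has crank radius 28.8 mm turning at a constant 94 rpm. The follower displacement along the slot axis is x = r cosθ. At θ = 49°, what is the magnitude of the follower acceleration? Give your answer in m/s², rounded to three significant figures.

1.83

ω = 9.844 rad/s (from 94 rpm).
x = r cosθ ⇒ ẍ = −rω² cosθ (ω constant).
|a| = rω²|cosθ| = 0.0288·(9.844)²·|cos 49°| = 1.8308 m/s².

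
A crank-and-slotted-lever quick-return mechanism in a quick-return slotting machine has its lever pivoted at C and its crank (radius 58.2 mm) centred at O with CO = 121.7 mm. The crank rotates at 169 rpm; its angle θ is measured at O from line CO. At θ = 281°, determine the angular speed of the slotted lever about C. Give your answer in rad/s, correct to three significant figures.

4.01

ω = 17.7 rad/s (from 169 rpm).
Crank pin A relative to C: A = (d + r cosθ, r sinθ); lever angle φ = atan2(r sinθ, d + r cosθ).
Differentiating tanφ: φ̇ = rω(d cosθ + r)/(d² + r² + 2dr cosθ).
d² + r² + 2dr cosθ = |CA|² = 0.0209011 m²;  d cosθ + r = +0.081421 m.
|ω_lever| = |0.0582·17.7·+0.081421| / 0.0209011 = 4.0124 rad/s.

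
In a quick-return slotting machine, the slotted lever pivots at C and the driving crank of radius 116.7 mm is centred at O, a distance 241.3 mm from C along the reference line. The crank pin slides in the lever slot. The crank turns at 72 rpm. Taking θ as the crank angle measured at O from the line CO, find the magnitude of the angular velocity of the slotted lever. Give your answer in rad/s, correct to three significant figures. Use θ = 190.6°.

ω = 7.54 rad/s (from 72 rpm).
Crank pin A relative to C: A = (d + r cosθ, r sinθ); lever angle φ = atan2(r sinθ, d + r cosθ).
Differentiating tanφ: φ̇ = rω(d cosθ + r)/(d² + r² + 2dr cosθ).
d² + r² + 2dr cosθ = |CA|² = 0.0164862 m²;  d cosθ + r = -0.12048 m.
|ω_lever| = |0.1167·7.54·-0.12048| / 0.0164862 = 6.4303 rad/s.

6.43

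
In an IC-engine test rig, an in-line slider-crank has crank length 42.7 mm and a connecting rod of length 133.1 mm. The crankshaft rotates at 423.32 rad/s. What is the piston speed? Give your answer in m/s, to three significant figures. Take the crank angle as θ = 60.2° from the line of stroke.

18.3

ω = 423.3 rad/s
For an in-line slider-crank, x = r cosθ + √(L² − r² sin²θ), so v = −rω sinθ·[1 + r cosθ/√(L² − r² sin²θ)].
With r = 0.0427 m, L = 0.1331 m, θ = 60.2°: √(L² − r² sin²θ) = 0.12784 m.
v = −0.0427·423.3·0.86777·[1 + 0.0427·0.49697/0.12784] = -18.289 m/s.
|v| = 18.289 m/s.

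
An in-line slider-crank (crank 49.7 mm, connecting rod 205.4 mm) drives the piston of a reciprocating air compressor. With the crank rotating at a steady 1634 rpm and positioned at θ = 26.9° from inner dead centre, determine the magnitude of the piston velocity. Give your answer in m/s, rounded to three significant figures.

ω = 2π·1634/60 = 171.1 rad/s
For an in-line slider-crank, x = r cosθ + √(L² − r² sin²θ), so v = −rω sinθ·[1 + r cosθ/√(L² − r² sin²θ)].
With r = 0.0497 m, L = 0.2054 m, θ = 26.9°: √(L² − r² sin²θ) = 0.20417 m.
v = −0.0497·171.1·0.45243·[1 + 0.0497·0.89180/0.20417] = -4.6829 m/s.
|v| = 4.6829 m/s.

4.68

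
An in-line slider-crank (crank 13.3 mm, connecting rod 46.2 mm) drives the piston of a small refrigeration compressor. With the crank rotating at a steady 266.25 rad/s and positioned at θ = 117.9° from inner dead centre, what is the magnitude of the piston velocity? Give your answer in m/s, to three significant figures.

ω = 266.2 rad/s
For an in-line slider-crank, x = r cosθ + √(L² − r² sin²θ), so v = −rω sinθ·[1 + r cosθ/√(L² − r² sin²θ)].
With r = 0.0133 m, L = 0.0462 m, θ = 117.9°: √(L² − r² sin²θ) = 0.04468 m.
v = −0.0133·266.2·0.88377·[1 + 0.0133·-0.46793/0.04468] = -2.6936 m/s.
|v| = 2.6936 m/s.

2.69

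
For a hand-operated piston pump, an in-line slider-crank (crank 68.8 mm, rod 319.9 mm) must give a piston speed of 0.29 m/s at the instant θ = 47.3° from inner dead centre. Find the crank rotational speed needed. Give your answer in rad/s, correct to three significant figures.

For an in-line slider-crank, |v_piston| = rω|sinθ|·[1 + r cosθ/√(L² − r² sin²θ)].
With r = 0.0688 m, L = 0.3199 m, θ = 47.3°: the bracketed kinematic factor |dx/dθ| = 0.05803 m.
ω = v/|dx/dθ| = 0.29/0.05803 = 4.9974 rad/s.

5.00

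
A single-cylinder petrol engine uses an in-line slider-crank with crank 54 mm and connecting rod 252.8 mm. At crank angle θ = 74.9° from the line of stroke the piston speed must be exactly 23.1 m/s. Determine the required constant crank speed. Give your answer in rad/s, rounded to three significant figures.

419

For an in-line slider-crank, |v_piston| = rω|sinθ|·[1 + r cosθ/√(L² − r² sin²θ)].
With r = 0.054 m, L = 0.2528 m, θ = 74.9°: the bracketed kinematic factor |dx/dθ| = 0.0551 m.
ω = v/|dx/dθ| = 23.1/0.0551 = 419.23 rad/s.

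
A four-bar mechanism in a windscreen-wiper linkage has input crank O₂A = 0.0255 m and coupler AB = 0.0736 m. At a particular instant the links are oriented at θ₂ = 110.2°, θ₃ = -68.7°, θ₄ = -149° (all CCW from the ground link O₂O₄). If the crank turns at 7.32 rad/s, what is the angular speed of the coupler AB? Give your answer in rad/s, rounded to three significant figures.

ω₂ = 7.32 rad/s
Differentiating the loop-closure r₂e^{iθ₂}+r₃e^{iθ₃}=r₁+r₄e^{iθ₄} gives r₂ω₂e^{iθ₂}+r₃ω₃e^{iθ₃}=r₄ω₄e^{iθ₄}.
Eliminating the other unknown: ω₃ = r₂ω₂ sin(θ₄−θ₂) / [r₃ sin(θ₃−θ₄)].
Numerator sine = +0.98229; denominator sine = +0.98570.
Result = 0.0255·7.32·(+0.98229) / (0.0736·(+0.98570)) = +2.5274 rad/s; magnitude 2.5274 rad/s.

2.53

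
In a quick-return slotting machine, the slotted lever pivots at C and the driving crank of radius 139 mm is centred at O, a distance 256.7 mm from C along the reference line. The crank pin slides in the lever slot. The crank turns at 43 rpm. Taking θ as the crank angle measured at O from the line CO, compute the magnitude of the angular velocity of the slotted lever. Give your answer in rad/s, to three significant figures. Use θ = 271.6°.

1.05

ω = 4.503 rad/s (from 43 rpm).
Crank pin A relative to C: A = (d + r cosθ, r sinθ); lever angle φ = atan2(r sinθ, d + r cosθ).
Differentiating tanφ: φ̇ = rω(d cosθ + r)/(d² + r² + 2dr cosθ).
d² + r² + 2dr cosθ = |CA|² = 0.0872085 m²;  d cosθ + r = +0.14617 m.
|ω_lever| = |0.139·4.503·+0.14617| / 0.0872085 = 1.0491 rad/s.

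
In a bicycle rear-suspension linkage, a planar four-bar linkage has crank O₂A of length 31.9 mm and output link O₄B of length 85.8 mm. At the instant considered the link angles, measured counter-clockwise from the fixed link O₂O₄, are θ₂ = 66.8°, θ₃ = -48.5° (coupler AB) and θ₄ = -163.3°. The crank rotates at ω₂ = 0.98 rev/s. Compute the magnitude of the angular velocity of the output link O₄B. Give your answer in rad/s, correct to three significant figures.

ω₂ = 6.158 rad/s (from 0.98 rev/s).
Differentiating the loop-closure r₂e^{iθ₂}+r₃e^{iθ₃}=r₁+r₄e^{iθ₄} gives r₂ω₂e^{iθ₂}+r₃ω₃e^{iθ₃}=r₄ω₄e^{iθ₄}.
Eliminating the other unknown: ω₄ = r₂ω₂ sin(θ₂−θ₃) / [r₄ sin(θ₄−θ₃)].
Numerator sine = +0.90408; denominator sine = -0.90778.
Result = 0.0319·6.158·(+0.90408) / (0.0858·(-0.90778)) = -2.28 rad/s; magnitude 2.28 rad/s.

2.28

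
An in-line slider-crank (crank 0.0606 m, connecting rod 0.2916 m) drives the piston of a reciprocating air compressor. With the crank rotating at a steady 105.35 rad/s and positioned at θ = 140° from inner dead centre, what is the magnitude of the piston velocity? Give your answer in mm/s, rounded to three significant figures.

3440

ω = 105.3 rad/s
For an in-line slider-crank, x = r cosθ + √(L² − r² sin²θ), so v = −rω sinθ·[1 + r cosθ/√(L² − r² sin²θ)].
With r = 0.0606 m, L = 0.2916 m, θ = 140°: √(L² − r² sin²θ) = 0.28899 m.
v = −0.0606·105.3·0.64279·[1 + 0.0606·-0.76604/0.28899] = -3.4445 m/s.
|v| = 3.4445 m/s = 3444.5 mm/s.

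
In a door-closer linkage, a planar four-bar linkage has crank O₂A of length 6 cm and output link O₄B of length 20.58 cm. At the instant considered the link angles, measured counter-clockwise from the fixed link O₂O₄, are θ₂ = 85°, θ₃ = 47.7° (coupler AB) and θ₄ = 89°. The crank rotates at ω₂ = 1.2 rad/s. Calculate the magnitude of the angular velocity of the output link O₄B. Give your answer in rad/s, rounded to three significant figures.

ω₂ = 1.2 rad/s
Differentiating the loop-closure r₂e^{iθ₂}+r₃e^{iθ₃}=r₁+r₄e^{iθ₄} gives r₂ω₂e^{iθ₂}+r₃ω₃e^{iθ₃}=r₄ω₄e^{iθ₄}.
Eliminating the other unknown: ω₄ = r₂ω₂ sin(θ₂−θ₃) / [r₄ sin(θ₄−θ₃)].
Numerator sine = +0.60599; denominator sine = +0.66000.
Result = 0.06·1.2·(+0.60599) / (0.2058·(+0.66000)) = +0.32122 rad/s; magnitude 0.32122 rad/s.

0.321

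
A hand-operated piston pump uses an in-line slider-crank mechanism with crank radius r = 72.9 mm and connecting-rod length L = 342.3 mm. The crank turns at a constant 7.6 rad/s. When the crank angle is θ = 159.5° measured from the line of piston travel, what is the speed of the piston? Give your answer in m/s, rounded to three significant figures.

ω = 7.6 rad/s
For an in-line slider-crank, x = r cosθ + √(L² − r² sin²θ), so v = −rω sinθ·[1 + r cosθ/√(L² − r² sin²θ)].
With r = 0.0729 m, L = 0.3423 m, θ = 159.5°: √(L² − r² sin²θ) = 0.34135 m.
v = −0.0729·7.6·0.35021·[1 + 0.0729·-0.93667/0.34135] = -0.15522 m/s.
|v| = 0.15522 m/s.

0.155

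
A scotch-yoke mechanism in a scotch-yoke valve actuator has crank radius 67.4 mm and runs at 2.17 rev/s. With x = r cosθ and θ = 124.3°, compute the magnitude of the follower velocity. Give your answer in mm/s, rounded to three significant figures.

ω = 13.63 rad/s (from 2.17 rev/s).
x = r cosθ ⇒ ẋ = −rω sinθ.
|v| = rω|sinθ| = 0.0674·13.63·|sin 124.3°| = 0.75916 m/s = 759.16 mm/s.

759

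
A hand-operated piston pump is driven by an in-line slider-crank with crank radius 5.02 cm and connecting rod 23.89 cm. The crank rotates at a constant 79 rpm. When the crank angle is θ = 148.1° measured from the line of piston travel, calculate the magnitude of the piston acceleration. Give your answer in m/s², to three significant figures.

ω = 2π·79/60 = 8.273 rad/s
x(θ) = r cosθ + √(L² − r² sin²θ); with ω constant, a = ω²·d²x/dθ².
d²x/dθ² = −r cosθ − r²(cos2θ)/√u − r⁴ sin²2θ/(4u^{3/2}),  u = L² − r² sin²θ = 0.0563695 m².
Substituting r = 0.0502 m, L = 0.2389 m, θ = 148.1°: d²x/dθ² = +0.037837 m.
a = ω²·d²x/dθ² = (8.273)²·(+0.037837) = +2.5895 m/s²;  |a| = 2.5895 m/s².

2.59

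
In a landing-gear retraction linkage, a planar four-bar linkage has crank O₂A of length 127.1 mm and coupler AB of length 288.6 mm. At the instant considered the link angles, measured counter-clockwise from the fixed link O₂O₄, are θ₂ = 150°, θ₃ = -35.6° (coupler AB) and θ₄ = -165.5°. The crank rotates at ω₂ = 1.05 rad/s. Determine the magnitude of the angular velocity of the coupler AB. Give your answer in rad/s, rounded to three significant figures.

ω₂ = 1.05 rad/s
Differentiating the loop-closure r₂e^{iθ₂}+r₃e^{iθ₃}=r₁+r₄e^{iθ₄} gives r₂ω₂e^{iθ₂}+r₃ω₃e^{iθ₃}=r₄ω₄e^{iθ₄}.
Eliminating the other unknown: ω₃ = r₂ω₂ sin(θ₄−θ₂) / [r₃ sin(θ₃−θ₄)].
Numerator sine = +0.70091; denominator sine = +0.76717.
Result = 0.1271·1.05·(+0.70091) / (0.2886·(+0.76717)) = +0.42249 rad/s; magnitude 0.42249 rad/s.

0.422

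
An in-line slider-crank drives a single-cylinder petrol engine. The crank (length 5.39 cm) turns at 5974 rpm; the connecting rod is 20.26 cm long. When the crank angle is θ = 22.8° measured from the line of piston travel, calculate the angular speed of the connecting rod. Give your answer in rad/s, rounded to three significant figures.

154

ω = 625.6 rad/s (converted from 5974 rpm).
The rod makes angle φ with the slider axis where L sinφ = r sinθ; differentiating, L cosφ·φ̇ = r ω cosθ.
L cosφ = √(L² − r² sin²θ) = 0.20152 m.
|ω_rod| = r ω |cosθ| / √(L² − r² sin²θ) = 0.0539·625.6·0.92186/0.20152 = 154.25 rad/s.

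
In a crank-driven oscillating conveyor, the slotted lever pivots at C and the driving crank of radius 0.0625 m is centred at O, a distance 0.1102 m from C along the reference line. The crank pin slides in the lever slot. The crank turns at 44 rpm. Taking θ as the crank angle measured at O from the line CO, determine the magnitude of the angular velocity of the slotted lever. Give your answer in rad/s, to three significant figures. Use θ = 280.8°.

1.29

ω = 4.608 rad/s (from 44 rpm).
Crank pin A relative to C: A = (d + r cosθ, r sinθ); lever angle φ = atan2(r sinθ, d + r cosθ).
Differentiating tanφ: φ̇ = rω(d cosθ + r)/(d² + r² + 2dr cosθ).
d² + r² + 2dr cosθ = |CA|² = 0.0186315 m²;  d cosθ + r = +0.083149 m.
|ω_lever| = |0.0625·4.608·+0.083149| / 0.0186315 = 1.2852 rad/s.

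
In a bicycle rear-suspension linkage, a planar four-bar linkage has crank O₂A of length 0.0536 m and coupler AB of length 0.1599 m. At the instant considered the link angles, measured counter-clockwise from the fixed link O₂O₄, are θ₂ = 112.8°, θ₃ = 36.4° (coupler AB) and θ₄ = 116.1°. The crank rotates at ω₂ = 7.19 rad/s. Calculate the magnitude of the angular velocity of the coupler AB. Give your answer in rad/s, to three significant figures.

0.141

ω₂ = 7.19 rad/s
Differentiating the loop-closure r₂e^{iθ₂}+r₃e^{iθ₃}=r₁+r₄e^{iθ₄} gives r₂ω₂e^{iθ₂}+r₃ω₃e^{iθ₃}=r₄ω₄e^{iθ₄}.
Eliminating the other unknown: ω₃ = r₂ω₂ sin(θ₄−θ₂) / [r₃ sin(θ₃−θ₄)].
Numerator sine = +0.05756; denominator sine = -0.98389.
Result = 0.0536·7.19·(+0.05756) / (0.1599·(-0.98389)) = -0.14101 rad/s; magnitude 0.14101 rad/s.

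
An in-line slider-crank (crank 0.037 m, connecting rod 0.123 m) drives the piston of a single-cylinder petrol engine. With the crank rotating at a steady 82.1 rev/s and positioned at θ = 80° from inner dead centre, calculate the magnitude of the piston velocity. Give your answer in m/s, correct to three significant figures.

19.8

ω = 2π·82.1 = 515.8 rad/s
For an in-line slider-crank, x = r cosθ + √(L² − r² sin²θ), so v = −rω sinθ·[1 + r cosθ/√(L² − r² sin²θ)].
With r = 0.037 m, L = 0.123 m, θ = 80°: √(L² − r² sin²θ) = 0.11748 m.
v = −0.037·515.8·0.98481·[1 + 0.037·0.17365/0.11748] = -19.824 m/s.
|v| = 19.824 m/s.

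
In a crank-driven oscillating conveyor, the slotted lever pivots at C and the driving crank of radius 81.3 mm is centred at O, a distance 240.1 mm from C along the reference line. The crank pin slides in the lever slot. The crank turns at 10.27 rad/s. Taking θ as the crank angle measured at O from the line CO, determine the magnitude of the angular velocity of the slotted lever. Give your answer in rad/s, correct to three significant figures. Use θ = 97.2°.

0.720

ω = 10.27 rad/s
Crank pin A relative to C: A = (d + r cosθ, r sinθ); lever angle φ = atan2(r sinθ, d + r cosθ).
Differentiating tanφ: φ̇ = rω(d cosθ + r)/(d² + r² + 2dr cosθ).
d² + r² + 2dr cosθ = |CA|² = 0.0593647 m²;  d cosθ + r = +0.051207 m.
|ω_lever| = |0.0813·10.27·+0.051207| / 0.0593647 = 0.72022 rad/s.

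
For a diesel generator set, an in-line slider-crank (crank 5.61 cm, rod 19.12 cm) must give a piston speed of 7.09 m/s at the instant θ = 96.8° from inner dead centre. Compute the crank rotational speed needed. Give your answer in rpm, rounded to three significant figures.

1260

For an in-line slider-crank, |v_piston| = rω|sinθ|·[1 + r cosθ/√(L² − r² sin²θ)].
With r = 0.0561 m, L = 0.1912 m, θ = 96.8°: the bracketed kinematic factor |dx/dθ| = 0.053682 m.
ω = v/|dx/dθ| = 7.09/0.053682 = 132.07 rad/s.
N = 60ω/(2π) = 1261.2 rpm.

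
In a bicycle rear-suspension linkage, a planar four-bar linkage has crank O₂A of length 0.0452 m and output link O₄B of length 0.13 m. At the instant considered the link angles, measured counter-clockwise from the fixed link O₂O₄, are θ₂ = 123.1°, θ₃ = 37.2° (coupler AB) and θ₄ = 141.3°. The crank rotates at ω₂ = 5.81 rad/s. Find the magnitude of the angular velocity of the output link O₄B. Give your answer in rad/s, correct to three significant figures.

2.08

ω₂ = 5.81 rad/s
Differentiating the loop-closure r₂e^{iθ₂}+r₃e^{iθ₃}=r₁+r₄e^{iθ₄} gives r₂ω₂e^{iθ₂}+r₃ω₃e^{iθ₃}=r₄ω₄e^{iθ₄}.
Eliminating the other unknown: ω₄ = r₂ω₂ sin(θ₂−θ₃) / [r₄ sin(θ₄−θ₃)].
Numerator sine = +0.99744; denominator sine = +0.96987.
Result = 0.0452·5.81·(+0.99744) / (0.13·(+0.96987)) = +2.0775 rad/s; magnitude 2.0775 rad/s.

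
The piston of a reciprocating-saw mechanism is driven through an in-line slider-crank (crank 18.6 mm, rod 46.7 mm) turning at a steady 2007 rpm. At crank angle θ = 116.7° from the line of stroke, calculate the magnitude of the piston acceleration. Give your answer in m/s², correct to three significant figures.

ω = 2π·2007/60 = 210.2 rad/s
x(θ) = r cosθ + √(L² − r² sin²θ); with ω constant, a = ω²·d²x/dθ².
d²x/dθ² = −r cosθ − r²(cos2θ)/√u − r⁴ sin²2θ/(4u^{3/2}),  u = L² − r² sin²θ = 0.00190478 m².
Substituting r = 0.0186 m, L = 0.0467 m, θ = 116.7°: d²x/dθ² = +0.012852 m.
a = ω²·d²x/dθ² = (210.2)²·(+0.012852) = +567.69 m/s²;  |a| = 567.69 m/s².

568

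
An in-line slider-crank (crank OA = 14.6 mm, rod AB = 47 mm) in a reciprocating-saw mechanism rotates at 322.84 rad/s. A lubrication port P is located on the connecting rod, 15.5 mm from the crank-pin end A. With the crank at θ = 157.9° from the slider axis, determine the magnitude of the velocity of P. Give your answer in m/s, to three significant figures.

3.34

ω = 322.8 rad/s.  Crank-pin speed |V_A| = rω = 4.7135 m/s, perpendicular to OA.
Rod angle: sinφ = −(r/L) sinθ ⇒ φ = -6.711°; ω_rod = −rω cosθ/√(L²−r²sin²θ) = +93.559 rad/s.
V_P = V_A + ω_rod × AP, with AP = 0.0155 m along the rod.
Components: V_Px = −rω sinθ − a·ω_rod·sinφ = -1.6038 m/s;  V_Py = rω cosθ + a·ω_rod·cosφ = -2.9269 m/s.
|V_P| = √(V_Px² + V_Py²) = 3.3375 m/s.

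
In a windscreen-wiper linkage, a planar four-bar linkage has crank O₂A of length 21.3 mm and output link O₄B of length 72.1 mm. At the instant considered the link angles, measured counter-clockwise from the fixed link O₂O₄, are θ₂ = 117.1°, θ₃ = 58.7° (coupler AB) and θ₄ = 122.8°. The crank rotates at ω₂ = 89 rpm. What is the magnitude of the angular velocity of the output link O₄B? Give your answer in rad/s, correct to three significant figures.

ω₂ = 9.32 rad/s (from 89 rpm).
Differentiating the loop-closure r₂e^{iθ₂}+r₃e^{iθ₃}=r₁+r₄e^{iθ₄} gives r₂ω₂e^{iθ₂}+r₃ω₃e^{iθ₃}=r₄ω₄e^{iθ₄}.
Eliminating the other unknown: ω₄ = r₂ω₂ sin(θ₂−θ₃) / [r₄ sin(θ₄−θ₃)].
Numerator sine = +0.85173; denominator sine = +0.89956.
Result = 0.0213·9.32·(+0.85173) / (0.0721·(+0.89956)) = +2.607 rad/s; magnitude 2.607 rad/s.

2.61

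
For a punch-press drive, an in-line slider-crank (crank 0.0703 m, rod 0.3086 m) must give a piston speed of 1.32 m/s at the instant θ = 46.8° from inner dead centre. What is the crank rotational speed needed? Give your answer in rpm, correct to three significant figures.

212

For an in-line slider-crank, |v_piston| = rω|sinθ|·[1 + r cosθ/√(L² − r² sin²θ)].
With r = 0.0703 m, L = 0.3086 m, θ = 46.8°: the bracketed kinematic factor |dx/dθ| = 0.05935 m.
ω = v/|dx/dθ| = 1.32/0.05935 = 22.241 rad/s.
N = 60ω/(2π) = 212.38 rpm.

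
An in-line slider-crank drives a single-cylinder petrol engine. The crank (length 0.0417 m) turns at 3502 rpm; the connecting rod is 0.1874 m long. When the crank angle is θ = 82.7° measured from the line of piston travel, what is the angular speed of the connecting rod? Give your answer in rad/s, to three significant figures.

10.6

ω = 366.7 rad/s (converted from 3502 rpm).
The rod makes angle φ with the slider axis where L sinφ = r sinθ; differentiating, L cosφ·φ̇ = r ω cosθ.
L cosφ = √(L² − r² sin²θ) = 0.18278 m.
|ω_rod| = r ω |cosθ| / √(L² − r² sin²θ) = 0.0417·366.7·0.12706/0.18278 = 10.631 rad/s.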